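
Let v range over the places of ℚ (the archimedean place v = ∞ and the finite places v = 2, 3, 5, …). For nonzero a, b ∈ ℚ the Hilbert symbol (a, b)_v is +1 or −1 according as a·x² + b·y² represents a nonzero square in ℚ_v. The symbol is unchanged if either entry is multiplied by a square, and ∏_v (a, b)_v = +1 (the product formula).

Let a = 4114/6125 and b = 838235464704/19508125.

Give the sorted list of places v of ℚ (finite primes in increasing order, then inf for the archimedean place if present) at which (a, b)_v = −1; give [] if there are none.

(a, b) ≡ (170, 13) mod (ℚ^×)²; places V = {2, 3, 5, 7, 11, 13, 17, ∞}.
(a,b)_17: α=1, u≡11; β=4, v≡8 (mod 17); (11|17)=-1, (8|17)=+1; sign (−1)^0·-1^4·+1^1 = +1.
(a,b)_13: α=0, u≡3; β=-1, v≡3 (mod 13); (3|13)=+1, (3|13)=+1; sign (−1)^0·+1^-1·+1^0 = +1.
(a,b)_3: α=0, u≡2; β=4, v≡1 (mod 3); (2|3)=-1, (1|3)=+1; sign (−1)^0·-1^4·+1^0 = +1.
(a,b)_∞: sgn(170)=+, sgn(13)=+, so +1.
(a,b)_7: α=-2, u≡2; β=-4, v≡3 (mod 7); (2|7)=+1, (3|7)=-1; sign (−1)^0·+1^-4·-1^-2 = +1.
(a,b)_11: α=2, u≡5; β=2, v≡8 (mod 11); (5|11)=+1, (8|11)=-1; sign (−1)^0·+1^2·-1^2 = +1.
(a,b)_5: α=-3, u≡1; β=-4, v≡3 (mod 5); (1|5)=+1, (3|5)=-1; sign (−1)^0·+1^-4·-1^-3 = -1.
(a,b)_2: α=1, β=10; u≡5, v≡5 (mod 8); ε(u)ε(v)=0·0, αω(v)=1·1, βω(u)=10·1; sum ≡ 1  ⇒  -1.
(170, 13 / ℚ) ramifies at {2, 5}: a division algebra.

[2, 5]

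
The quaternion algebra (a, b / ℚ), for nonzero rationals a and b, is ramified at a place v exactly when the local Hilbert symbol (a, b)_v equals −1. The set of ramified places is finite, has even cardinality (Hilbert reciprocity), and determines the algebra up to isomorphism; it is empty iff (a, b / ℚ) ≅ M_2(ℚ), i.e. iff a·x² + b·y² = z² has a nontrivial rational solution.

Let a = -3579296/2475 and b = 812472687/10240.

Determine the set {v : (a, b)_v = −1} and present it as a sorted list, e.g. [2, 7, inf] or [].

[2, 3, 11, 19]

(a, b) ≡ (-2926, 6630) mod (ℚ^×)²; places V = {2, 3, 5, 7, 11, 13, 17, 19, 29, 41, ∞}.
(a,b)_41: α=0, u≡3; β=2, v≡35 (mod 41); (3|41)=-1, (35|41)=-1; sign (−1)^0·-1^2·-1^0 = +1.
(a,b)_2: α=5, β=-11; u≡1, v≡3 (mod 8); ε(u)ε(v)=0·1, αω(v)=5·1, βω(u)=-11·0; sum ≡ 1  ⇒  -1.
(a,b)_17: α=0, u≡2; β=1, v≡9 (mod 17); (2|17)=+1, (9|17)=+1; sign (−1)^0·+1^1·+1^0 = +1.
(a,b)_13: α=0, u≡4; β=1, v≡1 (mod 13); (4|13)=+1, (1|13)=+1; sign (−1)^0·+1^1·+1^0 = +1.
(a,b)_29: α=2, u≡21; β=0, v≡15 (mod 29); (21|29)=-1, (15|29)=-1; sign (−1)^0·-1^0·-1^2 = +1.
(a,b)_∞: sgn(-2926)=−, sgn(6630)=+, so +1.
(a,b)_11: α=-1, u≡1; β=0, v≡7 (mod 11); (1|11)=+1, (7|11)=-1; sign (−1)^0·+1^0·-1^-1 = -1.
(a,b)_5: α=-2, u≡1; β=-1, v≡4 (mod 5); (1|5)=+1, (4|5)=+1; sign (−1)^0·+1^-1·+1^-2 = +1.
(a,b)_3: α=-2, u≡2; β=7, v≡2 (mod 3); (2|3)=-1, (2|3)=-1; sign (−1)^0·-1^7·-1^-2 = -1.
(a,b)_19: α=1, u≡4; β=0, v≡12 (mod 19); (4|19)=+1, (12|19)=-1; sign (−1)^0·+1^0·-1^1 = -1.
(a,b)_7: α=1, u≡2; β=0, v≡2 (mod 7); (2|7)=+1, (2|7)=+1; sign (−1)^0·+1^0·+1^1 = +1.
|Ram(-2926, 6630)| = 4, even; anisotropic at {2, 3, 11, 19}.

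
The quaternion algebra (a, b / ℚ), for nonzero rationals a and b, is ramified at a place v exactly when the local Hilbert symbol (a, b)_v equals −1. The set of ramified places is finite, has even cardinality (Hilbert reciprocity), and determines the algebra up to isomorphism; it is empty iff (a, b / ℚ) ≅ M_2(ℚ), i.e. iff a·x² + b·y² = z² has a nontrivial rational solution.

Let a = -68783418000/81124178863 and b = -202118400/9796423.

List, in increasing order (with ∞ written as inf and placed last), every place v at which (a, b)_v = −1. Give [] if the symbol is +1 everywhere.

(a, b) ≡ (-1015, -203) mod (ℚ^×)²; places V = {2, 3, 5, 7, 11, 13, 29, ∞}.
(a,b)_∞: sgn(-1015)=−, sgn(-203)=−, so -1.
(a,b)_3: α=4, u≡2; β=2, v≡1 (mod 3); (2|3)=-1, (1|3)=+1; sign (−1)^0·-1^2·+1^4 = +1.
(a,b)_11: α=4, u≡6; β=2, v≡6 (mod 11); (6|11)=-1, (6|11)=-1; sign (−1)^0·-1^2·-1^4 = +1.
(a,b)_7: α=-5, u≡4; β=-3, v≡6 (mod 7); (4|7)=+1, (6|7)=-1; sign (−1)^1·+1^-3·-1^-5 = +1.
(a,b)_2: α=4, β=8; u≡1, v≡5 (mod 8); ε(u)ε(v)=0·0, αω(v)=4·1, βω(u)=8·0; sum ≡ 0  ⇒  +1.
(a,b)_5: α=3, u≡2; β=2, v≡3 (mod 5); (2|5)=-1, (3|5)=-1; sign (−1)^0·-1^2·-1^3 = -1.
(a,b)_29: α=1, u≡24; β=1, v≡13 (mod 29); (24|29)=+1, (13|29)=+1; sign (−1)^0·+1^1·+1^1 = +1.
(a,b)_13: α=-6, u≡12; β=-4, v≡2 (mod 13); (12|13)=+1, (2|13)=-1; sign (−1)^0·+1^-4·-1^-6 = +1.
|Ram(-1015, -203)| = 2, even; anisotropic at {5, ∞}.

[5, inf]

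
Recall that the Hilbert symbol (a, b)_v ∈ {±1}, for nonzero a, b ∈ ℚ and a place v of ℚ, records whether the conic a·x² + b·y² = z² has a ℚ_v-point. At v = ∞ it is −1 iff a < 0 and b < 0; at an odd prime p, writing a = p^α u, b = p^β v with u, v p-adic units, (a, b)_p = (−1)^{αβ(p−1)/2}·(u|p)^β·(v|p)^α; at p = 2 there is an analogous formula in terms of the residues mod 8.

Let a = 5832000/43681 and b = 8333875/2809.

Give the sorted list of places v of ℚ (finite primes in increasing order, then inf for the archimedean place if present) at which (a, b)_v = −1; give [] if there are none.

(a, b) ≡ (5, 2755) mod (ℚ^×)²; places V = {2, 3, 5, 11, 19, 29, 53, ∞}.
(a,b)_∞: sgn(5)=+, sgn(2755)=+, so +1.
(a,b)_2: α=6, β=0; u≡5, v≡3 (mod 8); ε(u)ε(v)=0·1, αω(v)=6·1, βω(u)=0·1; sum ≡ 0  ⇒  +1.
(a,b)_5: α=3, u≡1; β=3, v≡4 (mod 5); (1|5)=+1, (4|5)=+1; sign (−1)^0·+1^3·+1^3 = +1.
(a,b)_3: α=6, u≡2; β=0, v≡1 (mod 3); (2|3)=-1, (1|3)=+1; sign (−1)^0·-1^0·+1^6 = +1.
(a,b)_53: α=0, u≡22; β=-2, v≡49 (mod 53); (22|53)=-1, (49|53)=+1; sign (−1)^0·-1^-2·+1^0 = +1.
(a,b)_29: α=0, u≡6; β=1, v≡11 (mod 29); (6|29)=+1, (11|29)=-1; sign (−1)^0·+1^1·-1^0 = +1.
(a,b)_19: α=-2, u≡1; β=1, v≡3 (mod 19); (1|19)=+1, (3|19)=-1; sign (−1)^0·+1^1·-1^-2 = +1.
(a,b)_11: α=-2, u≡1; β=2, v≡1 (mod 11); (1|11)=+1, (1|11)=+1; sign (−1)^0·+1^2·+1^-2 = +1.
Every local symbol is +1, so the conic 5·x² + 2755·y² = z² has ℚ_v-points for all v and hence a ℚ-point; (a, b / ℚ) ≅ M_2(ℚ).

[]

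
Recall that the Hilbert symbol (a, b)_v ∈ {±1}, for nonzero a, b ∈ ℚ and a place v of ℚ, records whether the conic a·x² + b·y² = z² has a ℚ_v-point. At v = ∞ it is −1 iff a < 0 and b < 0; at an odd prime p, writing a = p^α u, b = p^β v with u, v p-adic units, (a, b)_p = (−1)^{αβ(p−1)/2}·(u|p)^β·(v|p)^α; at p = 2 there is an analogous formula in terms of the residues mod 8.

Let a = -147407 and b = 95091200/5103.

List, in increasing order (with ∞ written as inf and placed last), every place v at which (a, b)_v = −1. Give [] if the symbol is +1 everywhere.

[7, 13, 19, 29]

Mod squares: a ≡ -147407, b ≡ 104006. Check v ∈ {∞, 2, 3, 5, 7, 13, 17, 19, 23, 29}.
v=19: a=19^0·(≡14), b=19^1·(≡13) mod 19; (14|19)=-1, (13|19)=-1; (−1)^{0·1·9}·(-1)^1·(-1)^0 = -1.
v=2: v_2(a)=0, v_2(b)=9; units ≡ 1, 3 (mod 8); ε·ε+αω+βω = 0·1+0·1+9·0 ≡ 0  ⇒  (a,b)_2 = +1.
v=7: a=7^0·(≡6), b=7^-1·(≡1) mod 7; (6|7)=-1, (1|7)=+1; (−1)^{0·-1·3}·(-1)^-1·(+1)^0 = -1.
v=∞: -147407 < 0 and 104006 > 0  ⇒  (a,b)_∞ = +1.
v=29: a=29^1·(≡21), b=29^0·(≡3) mod 29; (21|29)=-1, (3|29)=-1; (−1)^{1·0·14}·(-1)^0·(-1)^1 = -1.
v=17: a=17^1·(≡16), b=17^1·(≡13) mod 17; (16|17)=+1, (13|17)=+1; (−1)^{1·1·8}·(+1)^1·(+1)^1 = +1.
v=13: a=13^1·(≡10), b=13^0·(≡5) mod 13; (10|13)=+1, (5|13)=-1; (−1)^{1·0·6}·(+1)^0·(-1)^1 = -1.
v=23: a=23^1·(≡8), b=23^1·(≡19) mod 23; (8|23)=+1, (19|23)=-1; (−1)^{1·1·11}·(+1)^1·(-1)^1 = +1.
v=3: a=3^0·(≡1), b=3^-6·(≡2) mod 3; (1|3)=+1, (2|3)=-1; (−1)^{0·-6·1}·(+1)^-6·(-1)^0 = +1.
v=5: a=5^0·(≡3), b=5^2·(≡1) mod 5; (3|5)=-1, (1|5)=+1; (−1)^{0·2·2}·(-1)^2·(+1)^0 = +1.
(-147407, 104006 / ℚ) ramifies at {7, 13, 19, 29}: a division algebra.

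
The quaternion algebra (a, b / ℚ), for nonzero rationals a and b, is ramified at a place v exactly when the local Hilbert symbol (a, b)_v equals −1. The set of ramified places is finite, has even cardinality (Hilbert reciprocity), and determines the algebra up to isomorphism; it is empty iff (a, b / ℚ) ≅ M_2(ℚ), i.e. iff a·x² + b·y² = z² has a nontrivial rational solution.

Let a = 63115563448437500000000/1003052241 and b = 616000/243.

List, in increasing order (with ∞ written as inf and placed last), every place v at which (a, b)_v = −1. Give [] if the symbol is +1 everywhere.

[2, 3, 5, 7, 11, 13]

Mod squares: a ≡ 143, b ≡ 1155. Check v ∈ {∞, 2, 3, 5, 7, 11, 13, 17, 23}.
v=∞: 143 > 0 and 1155 > 0  ⇒  (a,b)_∞ = +1.
v=5: a=5^14·(≡2), b=5^3·(≡1) mod 5; (2|5)=-1, (1|5)=+1; (−1)^{14·3·2}·(-1)^3·(+1)^14 = -1.
v=17: a=17^-2·(≡14), b=17^0·(≡1) mod 17; (14|17)=-1, (1|17)=+1; (−1)^{-2·0·8}·(-1)^0·(+1)^-2 = +1.
v=2: v_2(a)=8, v_2(b)=6; units ≡ 7, 3 (mod 8); ε·ε+αω+βω = 1·1+8·1+6·0 ≡ 1  ⇒  (a,b)_2 = -1.
v=3: a=3^-8·(≡2), b=3^-5·(≡1) mod 3; (2|3)=-1, (1|3)=+1; (−1)^{-8·-5·1}·(-1)^-5·(+1)^-8 = -1.
v=7: a=7^10·(≡3), b=7^1·(≡2) mod 7; (3|7)=-1, (2|7)=+1; (−1)^{10·1·3}·(-1)^1·(+1)^10 = -1.
v=13: a=13^1·(≡8), b=13^0·(≡11) mod 13; (8|13)=-1, (11|13)=-1; (−1)^{1·0·6}·(-1)^0·(-1)^1 = -1.
v=11: a=11^1·(≡8), b=11^1·(≡10) mod 11; (8|11)=-1, (10|11)=-1; (−1)^{1·1·5}·(-1)^1·(-1)^1 = -1.
v=23: a=23^-2·(≡21), b=23^0·(≡17) mod 23; (21|23)=-1, (17|23)=-1; (−1)^{-2·0·11}·(-1)^0·(-1)^-2 = +1.
Ram(143, 1155) = {2, 3, 5, 7, 11, 13}; no ℚ_2-point on the conic.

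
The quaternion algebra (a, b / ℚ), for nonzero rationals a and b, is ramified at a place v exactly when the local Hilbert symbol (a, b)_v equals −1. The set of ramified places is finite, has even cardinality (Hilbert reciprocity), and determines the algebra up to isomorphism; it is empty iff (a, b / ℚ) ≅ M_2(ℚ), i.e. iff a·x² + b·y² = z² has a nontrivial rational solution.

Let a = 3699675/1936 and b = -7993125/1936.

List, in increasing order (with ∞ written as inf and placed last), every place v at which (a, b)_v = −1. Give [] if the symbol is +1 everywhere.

[2, 7]

(a, b) ≡ (203, -29) mod (ℚ^×)²; places V = {2, 3, 5, 7, 11, 29, ∞}.
(a,b)_11: α=-2, u≡9; β=-2, v≡5 (mod 11); (9|11)=+1, (5|11)=+1; sign (−1)^0·+1^-2·+1^-2 = +1.
(a,b)_7: α=1, u≡1; β=2, v≡6 (mod 7); (1|7)=+1, (6|7)=-1; sign (−1)^0·+1^2·-1^1 = -1.
(a,b)_3: α=6, u≡2; β=2, v≡1 (mod 3); (2|3)=-1, (1|3)=+1; sign (−1)^0·-1^2·+1^6 = +1.
(a,b)_29: α=1, u≡16; β=1, v≡22 (mod 29); (16|29)=+1, (22|29)=+1; sign (−1)^0·+1^1·+1^1 = +1.
(a,b)_5: α=2, u≡2; β=4, v≡1 (mod 5); (2|5)=-1, (1|5)=+1; sign (−1)^0·-1^4·+1^2 = +1.
(a,b)_2: α=-4, β=-4; u≡3, v≡3 (mod 8); ε(u)ε(v)=1·1, αω(v)=-4·1, βω(u)=-4·1; sum ≡ 1  ⇒  -1.
(a,b)_∞: sgn(203)=+, sgn(-29)=−, so +1.
Ram(203, -29) = {2, 7}; no ℚ_2-point on the conic.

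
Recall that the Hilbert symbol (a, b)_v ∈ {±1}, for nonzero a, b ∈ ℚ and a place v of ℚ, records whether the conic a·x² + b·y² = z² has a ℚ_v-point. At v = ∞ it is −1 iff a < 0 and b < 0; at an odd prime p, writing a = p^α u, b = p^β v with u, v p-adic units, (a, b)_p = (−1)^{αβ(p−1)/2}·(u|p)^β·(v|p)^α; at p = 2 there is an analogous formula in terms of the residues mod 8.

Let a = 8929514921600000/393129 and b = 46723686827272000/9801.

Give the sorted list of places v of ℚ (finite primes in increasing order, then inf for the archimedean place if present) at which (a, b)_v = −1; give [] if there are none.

[5, 23]

(a, b) ≡ (65, 805) mod (ℚ^×)²; places V = {2, 3, 5, 7, 11, 13, 19, 23, ∞}.
(a,b)_7: α=4, u≡2; β=5, v≡6 (mod 7); (2|7)=+1, (6|7)=-1; sign (−1)^0·+1^5·-1^4 = +1.
(a,b)_∞: sgn(65)=+, sgn(805)=+, so +1.
(a,b)_2: α=10, β=6; u≡1, v≡5 (mod 8); ε(u)ε(v)=0·0, αω(v)=10·1, βω(u)=6·0; sum ≡ 0  ⇒  +1.
(a,b)_19: α=-2, u≡15; β=0, v≡5 (mod 19); (15|19)=-1, (5|19)=+1; sign (−1)^0·-1^0·+1^-2 = +1.
(a,b)_11: α=-2, u≡6; β=-2, v≡10 (mod 11); (6|11)=-1, (10|11)=-1; sign (−1)^0·-1^-2·-1^-2 = +1.
(a,b)_5: α=5, u≡3; β=3, v≡1 (mod 5); (3|5)=-1, (1|5)=+1; sign (−1)^0·-1^3·+1^5 = -1.
(a,b)_3: α=-2, u≡2; β=-4, v≡1 (mod 3); (2|3)=-1, (1|3)=+1; sign (−1)^0·-1^-4·+1^-2 = +1.
(a,b)_23: α=2, u≡7; β=3, v≡6 (mod 23); (7|23)=-1, (6|23)=+1; sign (−1)^0·-1^3·+1^2 = -1.
(a,b)_13: α=3, u≡8; β=4, v≡3 (mod 13); (8|13)=-1, (3|13)=+1; sign (−1)^0·-1^4·+1^3 = +1.
(65, 805 / ℚ) ramifies at {5, 23}: a division algebra.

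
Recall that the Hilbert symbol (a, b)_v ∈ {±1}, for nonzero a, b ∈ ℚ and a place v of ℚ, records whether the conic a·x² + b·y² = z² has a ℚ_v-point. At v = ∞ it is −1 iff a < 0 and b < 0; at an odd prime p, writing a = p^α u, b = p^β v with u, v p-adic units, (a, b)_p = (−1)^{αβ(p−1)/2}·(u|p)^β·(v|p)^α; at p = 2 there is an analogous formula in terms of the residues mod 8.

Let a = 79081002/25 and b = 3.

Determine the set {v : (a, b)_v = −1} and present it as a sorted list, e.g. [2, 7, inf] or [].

Mod squares: a ≡ 1482, b ≡ 3. Check v ∈ {∞, 2, 3, 5, 7, 11, 13, 19}.
v=2: v_2(a)=1, v_2(b)=0; units ≡ 5, 3 (mod 8); ε·ε+αω+βω = 0·1+1·1+0·1 ≡ 1  ⇒  (a,b)_2 = -1.
v=13: a=13^1·(≡1), b=13^0·(≡3) mod 13; (1|13)=+1, (3|13)=+1; (−1)^{1·0·6}·(+1)^0·(+1)^1 = +1.
v=11: a=11^2·(≡10), b=11^0·(≡3) mod 11; (10|11)=-1, (3|11)=+1; (−1)^{2·0·5}·(-1)^0·(+1)^2 = +1.
v=7: a=7^2·(≡5), b=7^0·(≡3) mod 7; (5|7)=-1, (3|7)=-1; (−1)^{2·0·3}·(-1)^0·(-1)^2 = +1.
v=3: a=3^3·(≡2), b=3^1·(≡1) mod 3; (2|3)=-1, (1|3)=+1; (−1)^{3·1·1}·(-1)^1·(+1)^3 = +1.
v=5: a=5^-2·(≡2), b=5^0·(≡3) mod 5; (2|5)=-1, (3|5)=-1; (−1)^{-2·0·2}·(-1)^0·(-1)^-2 = +1.
v=19: a=19^1·(≡3), b=19^0·(≡3) mod 19; (3|19)=-1, (3|19)=-1; (−1)^{1·0·9}·(-1)^0·(-1)^1 = -1.
v=∞: 1482 > 0 and 3 > 0  ⇒  (a,b)_∞ = +1.
(1482, 3 / ℚ) ramifies at {2, 19}: a division algebra.

[2, 19]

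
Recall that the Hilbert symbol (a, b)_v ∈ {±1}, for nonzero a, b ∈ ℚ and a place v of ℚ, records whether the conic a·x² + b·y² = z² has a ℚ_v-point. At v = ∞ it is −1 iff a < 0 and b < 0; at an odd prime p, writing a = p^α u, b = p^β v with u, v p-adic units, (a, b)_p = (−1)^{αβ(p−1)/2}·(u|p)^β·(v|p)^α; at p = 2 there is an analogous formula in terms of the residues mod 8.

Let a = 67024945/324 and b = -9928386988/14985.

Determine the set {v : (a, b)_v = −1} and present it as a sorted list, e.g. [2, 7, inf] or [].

[13, 17, 31, 37]

(a, b) ≡ (69745, -2827355) mod (ℚ^×)²; places V = {2, 3, 5, 13, 17, 29, 31, 37, ∞}.
(a,b)_37: α=1, u≡8; β=-1, v≡27 (mod 37); (8|37)=-1, (27|37)=+1; sign (−1)^0·-1^-1·+1^1 = -1.
(a,b)_17: α=0, u≡14; β=1, v≡8 (mod 17); (14|17)=-1, (8|17)=+1; sign (−1)^0·-1^1·+1^0 = -1.
(a,b)_13: α=1, u≡9; β=2, v≡5 (mod 13); (9|13)=+1, (5|13)=-1; sign (−1)^0·+1^2·-1^1 = -1.
(a,b)_∞: sgn(69745)=+, sgn(-2827355)=−, so +1.
(a,b)_2: α=-2, β=2; u≡1, v≡5 (mod 8); ε(u)ε(v)=0·0, αω(v)=-2·1, βω(u)=2·0; sum ≡ 0  ⇒  +1.
(a,b)_29: α=1, u≡10; β=1, v≡8 (mod 29); (10|29)=-1, (8|29)=-1; sign (−1)^0·-1^1·-1^1 = +1.
(a,b)_5: α=1, u≡1; β=-1, v≡1 (mod 5); (1|5)=+1, (1|5)=+1; sign (−1)^0·+1^-1·+1^1 = +1.
(a,b)_31: α=2, u≡24; β=3, v≡14 (mod 31); (24|31)=-1, (14|31)=+1; sign (−1)^0·-1^3·+1^2 = -1.
(a,b)_3: α=-4, u≡1; β=-4, v≡1 (mod 3); (1|3)=+1, (1|3)=+1; sign (−1)^0·+1^-4·+1^-4 = +1.
|Ram(69745, -2827355)| = 4, even; anisotropic at {13, 17, 31, 37}.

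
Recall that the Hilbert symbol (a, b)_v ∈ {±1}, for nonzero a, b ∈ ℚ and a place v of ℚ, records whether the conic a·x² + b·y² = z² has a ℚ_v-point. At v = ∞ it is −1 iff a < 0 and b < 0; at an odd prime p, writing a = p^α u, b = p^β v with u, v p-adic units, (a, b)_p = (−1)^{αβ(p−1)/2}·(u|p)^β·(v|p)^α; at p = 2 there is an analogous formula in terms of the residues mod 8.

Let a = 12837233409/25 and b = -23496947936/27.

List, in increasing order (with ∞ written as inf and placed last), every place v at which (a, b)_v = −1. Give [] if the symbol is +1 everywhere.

(a, b) ≡ (90321, -5238618) mod (ℚ^×)²; places V = {2, 3, 5, 7, 11, 13, 17, 23, 29, ∞}.
(a,b)_2: α=0, β=5; u≡1, v≡3 (mod 8); ε(u)ε(v)=0·1, αω(v)=0·1, βω(u)=5·0; sum ≡ 0  ⇒  +1.
(a,b)_23: α=1, u≡10; β=1, v≡6 (mod 23); (10|23)=-1, (6|23)=+1; sign (−1)^1·-1^1·+1^1 = +1.
(a,b)_7: α=1, u≡4; β=1, v≡5 (mod 7); (4|7)=+1, (5|7)=-1; sign (−1)^1·+1^1·-1^1 = +1.
(a,b)_29: α=2, u≡26; β=3, v≡22 (mod 29); (26|29)=-1, (22|29)=+1; sign (−1)^0·-1^3·+1^2 = -1.
(a,b)_∞: sgn(90321)=+, sgn(-5238618)=−, so +1.
(a,b)_11: α=1, u≡4; β=1, v≡8 (mod 11); (4|11)=+1, (8|11)=-1; sign (−1)^1·+1^1·-1^1 = +1.
(a,b)_3: α=1, u≡2; β=-3, v≡1 (mod 3); (2|3)=-1, (1|3)=+1; sign (−1)^1·-1^-3·+1^1 = +1.
(a,b)_5: α=-2, u≡4; β=0, v≡2 (mod 5); (4|5)=+1, (2|5)=-1; sign (−1)^0·+1^0·-1^-2 = +1.
(a,b)_13: α=2, u≡1; β=0, v≡6 (mod 13); (1|13)=+1, (6|13)=-1; sign (−1)^0·+1^0·-1^2 = +1.
(a,b)_17: α=1, u≡8; β=1, v≡10 (mod 17); (8|17)=+1, (10|17)=-1; sign (−1)^0·+1^1·-1^1 = -1.
|Ram(90321, -5238618)| = 2, even; anisotropic at {17, 29}.

[17, 29]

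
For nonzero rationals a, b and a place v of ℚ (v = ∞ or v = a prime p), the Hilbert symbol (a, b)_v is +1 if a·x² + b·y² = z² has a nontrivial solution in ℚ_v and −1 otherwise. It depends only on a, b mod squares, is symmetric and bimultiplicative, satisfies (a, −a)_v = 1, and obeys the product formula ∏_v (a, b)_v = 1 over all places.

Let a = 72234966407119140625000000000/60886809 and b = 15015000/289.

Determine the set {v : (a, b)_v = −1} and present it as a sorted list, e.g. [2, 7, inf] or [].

Mod squares: a ≡ 10, b ≡ 6006. Check v ∈ {∞, 2, 3, 5, 7, 11, 13, 17, 19}.
v=17: a=17^-4·(≡5), b=17^-2·(≡5) mod 17; (5|17)=-1, (5|17)=-1; (−1)^{-4·-2·8}·(-1)^-2·(-1)^-4 = +1.
v=19: a=19^2·(≡13), b=19^0·(≡15) mod 19; (13|19)=-1, (15|19)=-1; (−1)^{2·0·9}·(-1)^0·(-1)^2 = +1.
v=2: v_2(a)=9, v_2(b)=3; units ≡ 5, 3 (mod 8); ε·ε+αω+βω = 0·1+9·1+3·1 ≡ 0  ⇒  (a,b)_2 = +1.
v=13: a=13^4·(≡3), b=13^1·(≡5) mod 13; (3|13)=+1, (5|13)=-1; (−1)^{4·1·6}·(+1)^1·(-1)^4 = +1.
v=7: a=7^2·(≡6), b=7^1·(≡2) mod 7; (6|7)=-1, (2|7)=+1; (−1)^{2·1·3}·(-1)^1·(+1)^2 = -1.
v=∞: 10 > 0 and 6006 > 0  ⇒  (a,b)_∞ = +1.
v=11: a=11^4·(≡10), b=11^1·(≡7) mod 11; (10|11)=-1, (7|11)=-1; (−1)^{4·1·5}·(-1)^1·(-1)^4 = -1.
v=3: a=3^-6·(≡1), b=3^1·(≡1) mod 3; (1|3)=+1, (1|3)=+1; (−1)^{-6·1·1}·(+1)^1·(+1)^-6 = +1.
v=5: a=5^19·(≡2), b=5^4·(≡1) mod 5; (2|5)=-1, (1|5)=+1; (−1)^{19·4·2}·(-1)^4·(+1)^19 = +1.
|Ram(10, 6006)| = 2, even; anisotropic at {7, 11}.

[7, 11]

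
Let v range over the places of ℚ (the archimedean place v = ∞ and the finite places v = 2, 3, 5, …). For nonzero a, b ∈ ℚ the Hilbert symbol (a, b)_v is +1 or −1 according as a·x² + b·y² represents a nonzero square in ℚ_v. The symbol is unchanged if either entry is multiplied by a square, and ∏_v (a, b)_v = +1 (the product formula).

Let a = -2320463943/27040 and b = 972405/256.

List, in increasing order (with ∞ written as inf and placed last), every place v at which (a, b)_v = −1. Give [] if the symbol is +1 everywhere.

(a, b) ≡ (-70, 5) mod (ℚ^×)²; places V = {2, 3, 5, 7, 13, 17, ∞}.
(a,b)_7: α=3, u≡2; β=4, v≡5 (mod 7); (2|7)=+1, (5|7)=-1; sign (−1)^0·+1^4·-1^3 = -1.
(a,b)_5: α=-1, u≡4; β=1, v≡1 (mod 5); (4|5)=+1, (1|5)=+1; sign (−1)^0·+1^1·+1^-1 = +1.
(a,b)_2: α=-5, β=-8; u≡5, v≡5 (mod 8); ε(u)ε(v)=0·0, αω(v)=-5·1, βω(u)=-8·1; sum ≡ 1  ⇒  -1.
(a,b)_3: α=4, u≡2; β=4, v≡2 (mod 3); (2|3)=-1, (2|3)=-1; sign (−1)^0·-1^4·-1^4 = +1.
(a,b)_∞: sgn(-70)=−, sgn(5)=+, so +1.
(a,b)_13: α=-2, u≡2; β=0, v≡2 (mod 13); (2|13)=-1, (2|13)=-1; sign (−1)^0·-1^0·-1^-2 = +1.
(a,b)_17: α=4, u≡8; β=0, v≡5 (mod 17); (8|17)=+1, (5|17)=-1; sign (−1)^0·+1^0·-1^4 = +1.
(-70, 5 / ℚ) ramifies at {2, 7}: a division algebra.

[2, 7]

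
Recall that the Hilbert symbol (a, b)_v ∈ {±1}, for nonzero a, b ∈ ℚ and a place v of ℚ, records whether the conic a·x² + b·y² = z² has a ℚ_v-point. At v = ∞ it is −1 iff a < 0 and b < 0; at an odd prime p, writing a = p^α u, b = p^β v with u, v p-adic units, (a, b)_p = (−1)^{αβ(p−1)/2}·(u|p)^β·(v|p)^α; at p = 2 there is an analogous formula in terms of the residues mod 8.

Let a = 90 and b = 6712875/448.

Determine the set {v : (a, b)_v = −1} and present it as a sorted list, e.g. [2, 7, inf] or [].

(a, b) ≡ (10, 23205) mod (ℚ^×)²; places V = {2, 3, 5, 7, 13, 17, ∞}.
(a,b)_3: α=2, u≡1; β=5, v≡1 (mod 3); (1|3)=+1, (1|3)=+1; sign (−1)^0·+1^5·+1^2 = +1.
(a,b)_13: α=0, u≡12; β=1, v≡9 (mod 13); (12|13)=+1, (9|13)=+1; sign (−1)^0·+1^1·+1^0 = +1.
(a,b)_5: α=1, u≡3; β=3, v≡1 (mod 5); (3|5)=-1, (1|5)=+1; sign (−1)^0·-1^3·+1^1 = -1.
(a,b)_2: α=1, β=-6; u≡5, v≡5 (mod 8); ε(u)ε(v)=0·0, αω(v)=1·1, βω(u)=-6·1; sum ≡ 1  ⇒  -1.
(a,b)_17: α=0, u≡5; β=1, v≡14 (mod 17); (5|17)=-1, (14|17)=-1; sign (−1)^0·-1^1·-1^0 = -1.
(a,b)_7: α=0, u≡6; β=-1, v≡1 (mod 7); (6|7)=-1, (1|7)=+1; sign (−1)^0·-1^-1·+1^0 = -1.
(a,b)_∞: sgn(10)=+, sgn(23205)=+, so +1.
|Ram(10, 23205)| = 4, even; anisotropic at {2, 5, 7, 17}.

[2, 5, 7, 17]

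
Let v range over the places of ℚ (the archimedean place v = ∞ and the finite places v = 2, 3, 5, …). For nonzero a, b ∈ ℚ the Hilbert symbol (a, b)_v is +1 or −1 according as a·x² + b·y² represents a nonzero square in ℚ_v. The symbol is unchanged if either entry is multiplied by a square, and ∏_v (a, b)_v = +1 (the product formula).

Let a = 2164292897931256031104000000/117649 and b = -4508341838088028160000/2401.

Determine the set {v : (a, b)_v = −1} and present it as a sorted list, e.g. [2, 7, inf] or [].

(a, b) ≡ (1054, -1166) mod (ℚ^×)²; places V = {2, 5, 7, 11, 17, 31, 53, ∞}.
(a,b)_11: α=4, u≡5; β=3, v≡3 (mod 11); (5|11)=+1, (3|11)=+1; sign (−1)^0·+1^3·+1^4 = +1.
(a,b)_5: α=6, u≡4; β=4, v≡4 (mod 5); (4|5)=+1, (4|5)=+1; sign (−1)^0·+1^4·+1^6 = +1.
(a,b)_31: α=3, u≡6; β=2, v≡30 (mod 31); (6|31)=-1, (30|31)=-1; sign (−1)^0·-1^2·-1^3 = -1.
(a,b)_17: α=3, u≡3; β=2, v≡6 (mod 17); (3|17)=-1, (6|17)=-1; sign (−1)^0·-1^2·-1^3 = -1.
(a,b)_53: α=4, u≡1; β=3, v≡12 (mod 53); (1|53)=+1, (12|53)=-1; sign (−1)^0·+1^3·-1^4 = +1.
(a,b)_2: α=13, β=17; u≡7, v≡1 (mod 8); ε(u)ε(v)=1·0, αω(v)=13·0, βω(u)=17·0; sum ≡ 0  ⇒  +1.
(a,b)_7: α=-6, u≡4; β=-4, v≡3 (mod 7); (4|7)=+1, (3|7)=-1; sign (−1)^0·+1^-4·-1^-6 = +1.
(a,b)_∞: sgn(1054)=+, sgn(-1166)=−, so +1.
(1054, -1166 / ℚ) ramifies at {17, 31}: a division algebra.

[17, 31]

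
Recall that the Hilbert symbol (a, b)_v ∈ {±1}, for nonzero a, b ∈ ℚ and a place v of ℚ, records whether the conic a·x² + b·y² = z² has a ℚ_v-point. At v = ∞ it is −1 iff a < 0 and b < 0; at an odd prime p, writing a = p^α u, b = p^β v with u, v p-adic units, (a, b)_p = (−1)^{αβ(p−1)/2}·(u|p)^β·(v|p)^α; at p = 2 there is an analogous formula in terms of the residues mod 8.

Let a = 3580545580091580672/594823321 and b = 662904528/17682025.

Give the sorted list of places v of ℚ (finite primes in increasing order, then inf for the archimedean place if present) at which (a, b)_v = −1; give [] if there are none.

[3, 11, 17, 23]

(a, b) ≡ (17, 245157) mod (ℚ^×)²; places V = {2, 3, 5, 11, 13, 17, 19, 23, 29, ∞}.
(a,b)_∞: sgn(17)=+, sgn(245157)=+, so +1.
(a,b)_11: α=2, u≡6; β=1, v≡1 (mod 11); (6|11)=-1, (1|11)=+1; sign (−1)^0·-1^1·+1^2 = -1.
(a,b)_13: α=2, u≡10; β=2, v≡10 (mod 13); (10|13)=+1, (10|13)=+1; sign (−1)^0·+1^2·+1^2 = +1.
(a,b)_29: α=-6, u≡17; β=-4, v≡23 (mod 29); (17|29)=-1, (23|29)=+1; sign (−1)^0·-1^-4·+1^-6 = +1.
(a,b)_19: α=2, u≡5; β=1, v≡13 (mod 19); (5|19)=+1, (13|19)=-1; sign (−1)^0·+1^1·-1^2 = +1.
(a,b)_23: α=2, u≡21; β=1, v≡11 (mod 23); (21|23)=-1, (11|23)=-1; sign (−1)^0·-1^1·-1^2 = -1.
(a,b)_5: α=0, u≡2; β=-2, v≡3 (mod 5); (2|5)=-1, (3|5)=-1; sign (−1)^0·-1^-2·-1^0 = +1.
(a,b)_3: α=6, u≡2; β=1, v≡2 (mod 3); (2|3)=-1, (2|3)=-1; sign (−1)^0·-1^1·-1^6 = -1.
(a,b)_2: α=8, β=4; u≡1, v≡5 (mod 8); ε(u)ε(v)=0·0, αω(v)=8·1, βω(u)=4·0; sum ≡ 0  ⇒  +1.
(a,b)_17: α=3, u≡16; β=1, v≡11 (mod 17); (16|17)=+1, (11|17)=-1; sign (−1)^0·+1^1·-1^3 = -1.
Ram(17, 245157) = {3, 11, 17, 23}; no ℚ_3-point on the conic.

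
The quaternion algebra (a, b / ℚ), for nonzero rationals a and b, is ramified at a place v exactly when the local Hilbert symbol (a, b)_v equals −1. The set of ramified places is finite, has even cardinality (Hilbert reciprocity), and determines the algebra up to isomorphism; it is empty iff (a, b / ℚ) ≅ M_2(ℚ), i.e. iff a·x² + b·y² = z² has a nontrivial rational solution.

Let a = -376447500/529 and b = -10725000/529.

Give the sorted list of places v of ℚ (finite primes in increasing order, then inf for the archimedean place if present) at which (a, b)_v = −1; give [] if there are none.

(a, b) ≡ (-11, -4290) mod (ℚ^×)²; places V = {2, 3, 5, 11, 13, 23, ∞}.
(a,b)_∞: sgn(-11)=−, sgn(-4290)=−, so -1.
(a,b)_23: α=-2, u≡9; β=-2, v≡15 (mod 23); (9|23)=+1, (15|23)=-1; sign (−1)^0·+1^-2·-1^-2 = +1.
(a,b)_2: α=2, β=3; u≡5, v≡7 (mod 8); ε(u)ε(v)=0·1, αω(v)=2·0, βω(u)=3·1; sum ≡ 1  ⇒  -1.
(a,b)_11: α=1, u≡7; β=1, v≡7 (mod 11); (7|11)=-1, (7|11)=-1; sign (−1)^1·-1^1·-1^1 = -1.
(a,b)_5: α=4, u≡1; β=5, v≡2 (mod 5); (1|5)=+1, (2|5)=-1; sign (−1)^0·+1^5·-1^4 = +1.
(a,b)_3: α=4, u≡1; β=1, v≡1 (mod 3); (1|3)=+1, (1|3)=+1; sign (−1)^0·+1^1·+1^4 = +1.
(a,b)_13: α=2, u≡7; β=1, v≡5 (mod 13); (7|13)=-1, (5|13)=-1; sign (−1)^0·-1^1·-1^2 = -1.
(-11, -4290 / ℚ) ramifies at {2, 11, 13, ∞}: a division algebra.

[2, 11, 13, inf]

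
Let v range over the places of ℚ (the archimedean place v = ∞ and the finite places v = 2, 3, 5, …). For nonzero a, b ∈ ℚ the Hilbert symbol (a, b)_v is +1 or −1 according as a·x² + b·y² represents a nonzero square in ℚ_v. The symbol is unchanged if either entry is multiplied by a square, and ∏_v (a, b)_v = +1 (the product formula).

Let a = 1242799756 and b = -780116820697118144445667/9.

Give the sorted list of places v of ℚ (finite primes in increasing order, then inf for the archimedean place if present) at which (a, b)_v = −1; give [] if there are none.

[17, 23]

Mod squares: a ≡ 310699939, b ≡ -1363. Check v ∈ {∞, 2, 3, 7, 11, 17, 23, 29, 47, 53}.
v=∞: 310699939 > 0 and -1363 < 0  ⇒  (a,b)_∞ = +1.
v=11: a=11^1·(≡4), b=11^4·(≡3) mod 11; (4|11)=+1, (3|11)=+1; (−1)^{1·4·5}·(+1)^4·(+1)^1 = +1.
v=17: a=17^1·(≡3), b=17^2·(≡5) mod 17; (3|17)=-1, (5|17)=-1; (−1)^{1·2·8}·(-1)^2·(-1)^1 = -1.
v=29: a=29^1·(≡8), b=29^3·(≡12) mod 29; (8|29)=-1, (12|29)=-1; (−1)^{1·3·14}·(-1)^3·(-1)^1 = +1.
v=23: a=23^1·(≡21), b=23^2·(≡20) mod 23; (21|23)=-1, (20|23)=-1; (−1)^{1·2·11}·(-1)^2·(-1)^1 = -1.
v=53: a=53^1·(≡50), b=53^2·(≡10) mod 53; (50|53)=-1, (10|53)=+1; (−1)^{1·2·26}·(-1)^2·(+1)^1 = +1.
v=47: a=47^1·(≡19), b=47^3·(≡28) mod 47; (19|47)=-1, (28|47)=+1; (−1)^{1·3·23}·(-1)^3·(+1)^1 = +1.
v=3: a=3^0·(≡1), b=3^-2·(≡2) mod 3; (1|3)=+1, (2|3)=-1; (−1)^{0·-2·1}·(+1)^-2·(-1)^0 = +1.
v=2: v_2(a)=2, v_2(b)=0; units ≡ 3, 5 (mod 8); ε·ε+αω+βω = 1·0+2·1+0·1 ≡ 0  ⇒  (a,b)_2 = +1.
v=7: a=7^0·(≡2), b=7^2·(≡4) mod 7; (2|7)=+1, (4|7)=+1; (−1)^{0·2·3}·(+1)^2·(+1)^0 = +1.
|Ram(310699939, -1363)| = 2, even; anisotropic at {17, 23}.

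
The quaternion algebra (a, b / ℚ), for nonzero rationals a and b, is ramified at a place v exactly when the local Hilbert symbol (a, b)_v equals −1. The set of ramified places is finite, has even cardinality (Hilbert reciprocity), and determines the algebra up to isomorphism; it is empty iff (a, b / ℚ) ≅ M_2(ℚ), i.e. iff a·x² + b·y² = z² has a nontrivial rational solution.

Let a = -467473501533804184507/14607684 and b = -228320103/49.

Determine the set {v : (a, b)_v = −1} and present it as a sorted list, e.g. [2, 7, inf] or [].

[3, 23, 41, inf]

(a, b) ≡ (-667, -3567) mod (ℚ^×)²; places V = {2, 3, 7, 11, 13, 23, 29, 41, ∞}.
(a,b)_3: α=-2, u≡2; β=1, v≡2 (mod 3); (2|3)=-1, (2|3)=-1; sign (−1)^0·-1^1·-1^-2 = -1.
(a,b)_11: α=6, u≡5; β=2, v≡6 (mod 11); (5|11)=+1, (6|11)=-1; sign (−1)^0·+1^2·-1^6 = +1.
(a,b)_13: α=-2, u≡10; β=0, v≡8 (mod 13); (10|13)=+1, (8|13)=-1; sign (−1)^0·+1^0·-1^-2 = +1.
(a,b)_7: α=-4, u≡3; β=-2, v≡3 (mod 7); (3|7)=-1, (3|7)=-1; sign (−1)^0·-1^-2·-1^-4 = +1.
(a,b)_29: α=3, u≡28; β=1, v≡24 (mod 29); (28|29)=+1, (24|29)=+1; sign (−1)^0·+1^1·+1^3 = +1.
(a,b)_2: α=-2, β=0; u≡5, v≡1 (mod 8); ε(u)ε(v)=0·0, αω(v)=-2·0, βω(u)=0·1; sum ≡ 0  ⇒  +1.
(a,b)_41: α=2, u≡34; β=1, v≡36 (mod 41); (34|41)=-1, (36|41)=+1; sign (−1)^0·-1^1·+1^2 = -1.
(a,b)_∞: sgn(-667)=−, sgn(-3567)=−, so -1.
(a,b)_23: α=5, u≡10; β=2, v≡19 (mod 23); (10|23)=-1, (19|23)=-1; sign (−1)^0·-1^2·-1^5 = -1.
|Ram(-667, -3567)| = 4, even; anisotropic at {3, 23, 41, ∞}.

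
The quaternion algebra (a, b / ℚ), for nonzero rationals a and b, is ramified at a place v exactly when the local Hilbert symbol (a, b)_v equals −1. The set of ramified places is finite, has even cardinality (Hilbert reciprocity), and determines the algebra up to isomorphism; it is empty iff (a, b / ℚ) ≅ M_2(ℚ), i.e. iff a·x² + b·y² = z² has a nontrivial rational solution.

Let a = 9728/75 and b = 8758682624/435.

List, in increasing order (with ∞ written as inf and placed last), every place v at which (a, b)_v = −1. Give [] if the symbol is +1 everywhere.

Mod squares: a ≡ 114, b ≡ 7033515. Check v ∈ {∞, 2, 3, 5, 19, 23, 29, 37}.
v=5: a=5^-2·(≡1), b=5^-1·(≡2) mod 5; (1|5)=+1, (2|5)=-1; (−1)^{-2·-1·2}·(+1)^-1·(-1)^-2 = +1.
v=3: a=3^-1·(≡2), b=3^-1·(≡2) mod 3; (2|3)=-1, (2|3)=-1; (−1)^{-1·-1·1}·(-1)^-1·(-1)^-1 = -1.
v=19: a=19^1·(≡1), b=19^1·(≡12) mod 19; (1|19)=+1, (12|19)=-1; (−1)^{1·1·9}·(+1)^1·(-1)^1 = +1.
v=∞: 114 > 0 and 7033515 > 0  ⇒  (a,b)_∞ = +1.
v=29: a=29^0·(≡11), b=29^-1·(≡15) mod 29; (11|29)=-1, (15|29)=-1; (−1)^{0·-1·14}·(-1)^-1·(-1)^0 = -1.
v=37: a=37^0·(≡34), b=37^1·(≡33) mod 37; (34|37)=+1, (33|37)=+1; (−1)^{0·1·18}·(+1)^1·(+1)^0 = +1.
v=23: a=23^0·(≡19), b=23^3·(≡14) mod 23; (19|23)=-1, (14|23)=-1; (−1)^{0·3·11}·(-1)^3·(-1)^0 = -1.
v=2: v_2(a)=9, v_2(b)=10; units ≡ 1, 3 (mod 8); ε·ε+αω+βω = 0·1+9·1+10·0 ≡ 1  ⇒  (a,b)_2 = -1.
Ram(114, 7033515) = {2, 3, 23, 29}; no ℚ_2-point on the conic.

[2, 3, 23, 29]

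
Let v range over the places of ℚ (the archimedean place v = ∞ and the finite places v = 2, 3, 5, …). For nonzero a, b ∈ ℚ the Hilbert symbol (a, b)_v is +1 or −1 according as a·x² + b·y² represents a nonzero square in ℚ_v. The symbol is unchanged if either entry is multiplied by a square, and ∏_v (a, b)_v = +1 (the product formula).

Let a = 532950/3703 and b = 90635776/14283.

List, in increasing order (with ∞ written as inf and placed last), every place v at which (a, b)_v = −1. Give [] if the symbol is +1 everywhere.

[17, 19]

Mod squares: a ≡ 149226, b ≡ 8778. Check v ∈ {∞, 2, 3, 5, 7, 11, 17, 19, 23}.
v=∞: 149226 > 0 and 8778 > 0  ⇒  (a,b)_∞ = +1.
v=3: a=3^1·(≡2), b=3^-3·(≡1) mod 3; (2|3)=-1, (1|3)=+1; (−1)^{1·-3·1}·(-1)^-3·(+1)^1 = +1.
v=23: a=23^-2·(≡9), b=23^-2·(≡11) mod 23; (9|23)=+1, (11|23)=-1; (−1)^{-2·-2·11}·(+1)^-2·(-1)^-2 = +1.
v=11: a=11^1·(≡4), b=11^3·(≡10) mod 11; (4|11)=+1, (10|11)=-1; (−1)^{1·3·5}·(+1)^3·(-1)^1 = +1.
v=17: a=17^1·(≡5), b=17^0·(≡7) mod 17; (5|17)=-1, (7|17)=-1; (−1)^{1·0·8}·(-1)^0·(-1)^1 = -1.
v=7: a=7^-1·(≡3), b=7^1·(≡4) mod 7; (3|7)=-1, (4|7)=+1; (−1)^{-1·1·3}·(-1)^1·(+1)^-1 = +1.
v=5: a=5^2·(≡1), b=5^0·(≡2) mod 5; (1|5)=+1, (2|5)=-1; (−1)^{2·0·2}·(+1)^0·(-1)^2 = +1.
v=2: v_2(a)=1, v_2(b)=9; units ≡ 5, 5 (mod 8); ε·ε+αω+βω = 0·0+1·1+9·1 ≡ 0  ⇒  (a,b)_2 = +1.
v=19: a=19^1·(≡16), b=19^1·(≡9) mod 19; (16|19)=+1, (9|19)=+1; (−1)^{1·1·9}·(+1)^1·(+1)^1 = -1.
|Ram(149226, 8778)| = 2, even; anisotropic at {17, 19}.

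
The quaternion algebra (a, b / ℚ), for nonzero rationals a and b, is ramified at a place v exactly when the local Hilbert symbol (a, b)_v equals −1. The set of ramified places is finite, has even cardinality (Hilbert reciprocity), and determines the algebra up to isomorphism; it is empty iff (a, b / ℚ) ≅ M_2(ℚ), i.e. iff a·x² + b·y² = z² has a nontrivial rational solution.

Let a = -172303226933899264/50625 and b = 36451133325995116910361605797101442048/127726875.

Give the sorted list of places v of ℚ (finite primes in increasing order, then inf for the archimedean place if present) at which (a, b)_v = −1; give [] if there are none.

Mod squares: a ≡ -69319999, b ≡ 1231599. Check v ∈ {∞, 2, 3, 5, 7, 17, 19, 23, 29, 31, 41, 43}.
v=3: a=3^-4·(≡2), b=3^-5·(≡1) mod 3; (2|3)=-1, (1|3)=+1; (−1)^{-4·-5·1}·(-1)^-5·(+1)^-4 = -1.
v=23: a=23^1·(≡17), b=23^2·(≡13) mod 23; (17|23)=-1, (13|23)=+1; (−1)^{1·2·11}·(-1)^2·(+1)^1 = +1.
v=17: a=17^1·(≡12), b=17^3·(≡7) mod 17; (12|17)=-1, (7|17)=-1; (−1)^{1·3·8}·(-1)^3·(-1)^1 = +1.
v=31: a=31^1·(≡25), b=31^3·(≡25) mod 31; (25|31)=+1, (25|31)=+1; (−1)^{1·3·15}·(+1)^3·(+1)^1 = -1.
v=43: a=43^1·(≡12), b=43^2·(≡38) mod 43; (12|43)=-1, (38|43)=+1; (−1)^{1·2·21}·(-1)^2·(+1)^1 = +1.
v=19: a=19^3·(≡5), b=19^7·(≡15) mod 19; (5|19)=+1, (15|19)=-1; (−1)^{3·7·9}·(+1)^7·(-1)^3 = +1.
v=5: a=5^-4·(≡1), b=5^-4·(≡1) mod 5; (1|5)=+1, (1|5)=+1; (−1)^{-4·-4·2}·(+1)^-4·(+1)^-4 = +1.
v=41: a=41^2·(≡24), b=41^5·(≡19) mod 41; (24|41)=-1, (19|41)=-1; (−1)^{2·5·20}·(-1)^5·(-1)^2 = -1.
v=7: a=7^1·(≡4), b=7^4·(≡3) mod 7; (4|7)=+1, (3|7)=-1; (−1)^{1·4·3}·(+1)^4·(-1)^1 = -1.
v=2: v_2(a)=12, v_2(b)=10; units ≡ 1, 7 (mod 8); ε·ε+αω+βω = 0·1+12·0+10·0 ≡ 0  ⇒  (a,b)_2 = +1.
v=29: a=29^0·(≡22), b=29^-2·(≡12) mod 29; (22|29)=+1, (12|29)=-1; (−1)^{0·-2·14}·(+1)^-2·(-1)^0 = +1.
v=∞: -69319999 < 0 and 1231599 > 0  ⇒  (a,b)_∞ = +1.
|Ram(-69319999, 1231599)| = 4, even; anisotropic at {3, 7, 31, 41}.

[3, 7, 31, 41]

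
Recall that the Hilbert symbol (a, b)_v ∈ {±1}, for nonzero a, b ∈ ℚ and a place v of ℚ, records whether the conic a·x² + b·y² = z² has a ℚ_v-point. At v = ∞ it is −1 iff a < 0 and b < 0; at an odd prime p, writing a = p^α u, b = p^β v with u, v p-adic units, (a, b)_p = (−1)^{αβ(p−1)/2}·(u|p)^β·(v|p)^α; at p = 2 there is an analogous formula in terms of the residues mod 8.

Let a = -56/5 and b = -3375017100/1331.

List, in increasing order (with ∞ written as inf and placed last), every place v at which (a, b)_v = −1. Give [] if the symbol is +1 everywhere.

[7, 11, 13, inf]

(a, b) ≡ (-70, -1001) mod (ℚ^×)²; places V = {2, 3, 5, 7, 11, 13, 29, ∞}.
(a,b)_29: α=0, u≡12; β=2, v≡17 (mod 29); (12|29)=-1, (17|29)=-1; sign (−1)^0·-1^2·-1^0 = +1.
(a,b)_3: α=0, u≡2; β=2, v≡1 (mod 3); (2|3)=-1, (1|3)=+1; sign (−1)^0·-1^2·+1^0 = +1.
(a,b)_2: α=3, β=2; u≡5, v≡7 (mod 8); ε(u)ε(v)=0·1, αω(v)=3·0, βω(u)=2·1; sum ≡ 0  ⇒  +1.
(a,b)_13: α=0, u≡7; β=1, v≡12 (mod 13); (7|13)=-1, (12|13)=+1; sign (−1)^0·-1^1·+1^0 = -1.
(a,b)_5: α=-1, u≡4; β=2, v≡1 (mod 5); (4|5)=+1, (1|5)=+1; sign (−1)^0·+1^2·+1^-1 = +1.
(a,b)_∞: sgn(-70)=−, sgn(-1001)=−, so -1.
(a,b)_11: α=0, u≡2; β=-3, v≡7 (mod 11); (2|11)=-1, (7|11)=-1; sign (−1)^0·-1^-3·-1^0 = -1.
(a,b)_7: α=1, u≡4; β=3, v≡4 (mod 7); (4|7)=+1, (4|7)=+1; sign (−1)^1·+1^3·+1^1 = -1.
|Ram(-70, -1001)| = 4, even; anisotropic at {7, 11, 13, ∞}.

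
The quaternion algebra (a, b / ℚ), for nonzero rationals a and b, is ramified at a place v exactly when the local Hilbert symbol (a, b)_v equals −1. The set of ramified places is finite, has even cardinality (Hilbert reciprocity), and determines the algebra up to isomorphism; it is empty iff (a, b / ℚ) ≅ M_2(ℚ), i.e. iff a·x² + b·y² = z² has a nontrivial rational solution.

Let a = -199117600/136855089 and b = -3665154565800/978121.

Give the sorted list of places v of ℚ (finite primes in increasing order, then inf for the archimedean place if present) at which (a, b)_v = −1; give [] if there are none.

[7, 29, 41, inf]

(a, b) ≡ (-1394, -269178) mod (ℚ^×)²; places V = {2, 3, 5, 7, 11, 13, 17, 23, 29, 41, 43, ∞}.
(a,b)_13: α=0, u≡1; β=1, v≡12 (mod 13); (1|13)=+1, (12|13)=+1; sign (−1)^0·+1^1·+1^0 = +1.
(a,b)_23: α=0, u≡4; β=-2, v≡15 (mod 23); (4|23)=+1, (15|23)=-1; sign (−1)^0·+1^-2·-1^0 = +1.
(a,b)_41: α=-1, u≡29; β=2, v≡11 (mod 41); (29|41)=-1, (11|41)=-1; sign (−1)^0·-1^2·-1^-1 = -1.
(a,b)_29: α=-2, u≡17; β=1, v≡2 (mod 29); (17|29)=-1, (2|29)=-1; sign (−1)^0·-1^1·-1^-2 = -1.
(a,b)_17: α=1, u≡5; β=1, v≡3 (mod 17); (5|17)=-1, (3|17)=-1; sign (−1)^0·-1^1·-1^1 = +1.
(a,b)_43: α=0, u≡31; β=-2, v≡33 (mod 43); (31|43)=+1, (33|43)=-1; sign (−1)^0·+1^-2·-1^0 = +1.
(a,b)_5: α=2, u≡4; β=2, v≡3 (mod 5); (4|5)=+1, (3|5)=-1; sign (−1)^0·+1^2·-1^2 = +1.
(a,b)_11: α=4, u≡5; β=0, v≡9 (mod 11); (5|11)=+1, (9|11)=+1; sign (−1)^0·+1^0·+1^4 = +1.
(a,b)_∞: sgn(-1394)=−, sgn(-269178)=−, so -1.
(a,b)_3: α=-4, u≡1; β=5, v≡1 (mod 3); (1|3)=+1, (1|3)=+1; sign (−1)^0·+1^5·+1^-4 = +1.
(a,b)_2: α=5, β=3; u≡7, v≡3 (mod 8); ε(u)ε(v)=1·1, αω(v)=5·1, βω(u)=3·0; sum ≡ 0  ⇒  +1.
(a,b)_7: α=-2, u≡6; β=1, v≡1 (mod 7); (6|7)=-1, (1|7)=+1; sign (−1)^0·-1^1·+1^-2 = -1.
Ram(-1394, -269178) = {7, 29, 41, ∞}; no ℚ_7-point on the conic.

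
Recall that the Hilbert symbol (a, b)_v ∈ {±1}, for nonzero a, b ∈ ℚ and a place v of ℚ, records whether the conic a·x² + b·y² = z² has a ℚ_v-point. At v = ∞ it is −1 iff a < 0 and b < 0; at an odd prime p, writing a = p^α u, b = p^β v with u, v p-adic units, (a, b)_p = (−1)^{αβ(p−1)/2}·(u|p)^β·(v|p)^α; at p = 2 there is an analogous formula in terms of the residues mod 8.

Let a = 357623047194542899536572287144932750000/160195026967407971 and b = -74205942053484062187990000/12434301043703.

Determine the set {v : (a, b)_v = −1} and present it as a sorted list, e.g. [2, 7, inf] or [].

(a, b) ≡ (424281, -817817) mod (ℚ^×)²; places V = {2, 3, 5, 7, 11, 13, 17, 19, 23, 29, 37, 43, ∞}.
(a,b)_43: α=5, u≡3; β=3, v≡3 (mod 43); (3|43)=-1, (3|43)=-1; sign (−1)^1·-1^3·-1^5 = -1.
(a,b)_7: α=-2, u≡1; β=-1, v≡6 (mod 7); (1|7)=+1, (6|7)=-1; sign (−1)^0·+1^-1·-1^-2 = +1.
(a,b)_∞: sgn(424281)=+, sgn(-817817)=−, so +1.
(a,b)_29: α=-2, u≡18; β=-2, v≡26 (mod 29); (18|29)=-1, (26|29)=-1; sign (−1)^0·-1^-2·-1^-2 = +1.
(a,b)_19: α=0, u≡11; β=-1, v≡11 (mod 19); (11|19)=+1, (11|19)=+1; sign (−1)^0·+1^-1·+1^0 = +1.
(a,b)_2: α=4, β=4; u≡1, v≡7 (mod 8); ε(u)ε(v)=0·1, αω(v)=4·0, βω(u)=4·0; sum ≡ 0  ⇒  +1.
(a,b)_5: α=6, u≡1; β=4, v≡2 (mod 5); (1|5)=+1, (2|5)=-1; sign (−1)^0·+1^4·-1^6 = +1.
(a,b)_17: α=-6, u≡3; β=-4, v≡9 (mod 17); (3|17)=-1, (9|17)=+1; sign (−1)^0·-1^-4·+1^-6 = +1.
(a,b)_37: α=6, u≡29; β=4, v≡29 (mod 37); (29|37)=-1, (29|37)=-1; sign (−1)^0·-1^4·-1^6 = +1.
(a,b)_11: α=-5, u≡9; β=-3, v≡8 (mod 11); (9|11)=+1, (8|11)=-1; sign (−1)^1·+1^-3·-1^-5 = +1.
(a,b)_13: α=5, u≡7; β=3, v≡7 (mod 13); (7|13)=-1, (7|13)=-1; sign (−1)^0·-1^3·-1^5 = +1.
(a,b)_3: α=1, u≡1; β=4, v≡1 (mod 3); (1|3)=+1, (1|3)=+1; sign (−1)^0·+1^4·+1^1 = +1.
(a,b)_23: α=7, u≡2; β=4, v≡19 (mod 23); (2|23)=+1, (19|23)=-1; sign (−1)^0·+1^4·-1^7 = -1.
Ram(424281, -817817) = {23, 43}; no ℚ_23-point on the conic.

[23, 43]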